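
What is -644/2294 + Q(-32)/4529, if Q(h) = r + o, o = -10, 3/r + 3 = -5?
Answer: -11761905/41558104 ≈ -0.28302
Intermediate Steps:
r = -3/8 (r = 3/(-3 - 5) = 3/(-8) = 3*(-⅛) = -3/8 ≈ -0.37500)
Q(h) = -83/8 (Q(h) = -3/8 - 10 = -83/8)
-644/2294 + Q(-32)/4529 = -644/2294 - 83/8/4529 = -644*1/2294 - 83/8*1/4529 = -322/1147 - 83/36232 = -11761905/41558104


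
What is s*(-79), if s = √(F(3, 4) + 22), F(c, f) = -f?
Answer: -237*√2 ≈ -335.17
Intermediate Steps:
s = 3*√2 (s = √(-1*4 + 22) = √(-4 + 22) = √18 = 3*√2 ≈ 4.2426)
s*(-79) = (3*√2)*(-79) = -237*√2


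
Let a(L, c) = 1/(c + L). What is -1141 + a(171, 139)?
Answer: -353709/310 ≈ -1141.0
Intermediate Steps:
a(L, c) = 1/(L + c)
-1141 + a(171, 139) = -1141 + 1/(171 + 139) = -1141 + 1/310 = -353709/310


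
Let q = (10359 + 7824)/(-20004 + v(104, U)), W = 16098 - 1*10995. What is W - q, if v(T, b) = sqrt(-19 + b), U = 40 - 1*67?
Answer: 1021190264559/200080031 + 18183*I*sqrt(46)/400160062 ≈ 5103.9 + 0.00030818*I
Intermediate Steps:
U = -27 (U = 40 - 67 = -27)
W = 5103 (W = 16098 - 10995 = 5103)
q = 18183/(-20004 + I*sqrt(46)) (q = (10359 + 7824)/(-20004 + sqrt(-19 - 27)) = 18183/(-20004 + sqrt(-46)) = 18183/(-20004 + I*sqrt(46)) ≈ -0.90897 - 0.00030818*I)
W - q = 5103 - (-181866366/200080031 - 18183*I*sqrt(46)/400160062) = 5103 + (181866366/200080031 + 18183*I*sqrt(46)/400160062) = 1021190264559/200080031 + 18183*I*sqrt(46)/400160062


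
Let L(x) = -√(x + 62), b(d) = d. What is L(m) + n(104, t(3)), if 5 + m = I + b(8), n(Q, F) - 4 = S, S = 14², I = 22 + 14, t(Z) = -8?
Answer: 200 - √101 ≈ 189.95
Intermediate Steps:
I = 36
S = 196
n(Q, F) = 200 (n(Q, F) = 4 + 196 = 200)
m = 39 (m = -5 + (36 + 8) = -5 + 44 = 39)
L(x) = -√(62 + x)
L(m) + n(104, t(3)) = -√(62 + 39) + 200 = -√101 + 200 = 200 - √101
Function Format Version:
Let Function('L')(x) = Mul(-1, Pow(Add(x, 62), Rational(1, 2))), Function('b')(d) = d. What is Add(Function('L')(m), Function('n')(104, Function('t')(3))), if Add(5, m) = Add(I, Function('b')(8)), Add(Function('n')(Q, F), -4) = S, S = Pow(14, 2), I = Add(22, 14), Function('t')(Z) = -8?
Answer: Add(200, Mul(-1, Pow(101, Rational(1, 2)))) ≈ 189.95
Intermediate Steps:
I = 36
S = 196
Function('n')(Q, F) = 200 (Function('n')(Q, F) = Add(4, 196) = 200)
m = 39 (m = Add(-5, Add(36, 8)) = Add(-5, 44) = 39)
Function('L')(x) = Mul(-1, Pow(Add(62, x), Rational(1, 2)))
Add(Function('L')(m), Function('n')(104, Function('t')(3))) = Add(Mul(-1, Pow(Add(62, 39), Rational(1, 2))), 200) = Add(Mul(-1, Pow(101, Rational(1, 2))), 200) = Add(200, Mul(-1, Pow(101, Rational(1, 2))))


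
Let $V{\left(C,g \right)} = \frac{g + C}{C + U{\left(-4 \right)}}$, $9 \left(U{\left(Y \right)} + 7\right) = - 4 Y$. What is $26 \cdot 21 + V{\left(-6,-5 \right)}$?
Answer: $\frac{55245}{101} \approx 546.98$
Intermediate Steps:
$U{\left(Y \right)} = -7 - \frac{4 Y}{9}$ ($U{\left(Y \right)} = -7 + \frac{\left(-4\right) Y}{9} = -7 - \frac{4 Y}{9}$)
$V{\left(C,g \right)} = \frac{C + g}{- \frac{47}{9} + C}$ ($V{\left(C,g \right)} = \frac{g + C}{C - \frac{47}{9}} = \frac{C + g}{C + \left(-7 + \frac{16}{9}\right)} = \frac{C + g}{C - \frac{47}{9}} = \frac{C + g}{- \frac{47}{9} + C}$)
$26 \cdot 21 + V{\left(-6,-5 \right)} = 26 \cdot 21 + \frac{9 \left(-6 - 5\right)}{-47 + 9 \left(-6\right)} = 546 + 9 \frac{1}{-47 - 54} \left(-11\right) = 546 + 9 \frac{1}{-101} \left(-11\right) = 546 + 9 \left(- \frac{1}{101}\right) \left(-11\right) = 546 + \frac{99}{101} = \frac{55245}{101}$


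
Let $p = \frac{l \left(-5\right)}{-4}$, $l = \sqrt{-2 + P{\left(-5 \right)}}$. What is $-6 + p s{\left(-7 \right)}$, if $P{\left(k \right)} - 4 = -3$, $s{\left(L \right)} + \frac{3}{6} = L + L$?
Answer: $-6 - \frac{145 i}{8} \approx -6.0 - 18.125 i$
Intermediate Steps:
$s{\left(L \right)} = - \frac{1}{2} + 2 L$ ($s{\left(L \right)} = - \frac{1}{2} + \left(L + L\right) = - \frac{1}{2} + 2 L$)
$P{\left(k \right)} = 1$ ($P{\left(k \right)} = 4 - 3 = 1$)
$l = i$ ($l = \sqrt{-2 + 1} = \sqrt{-1} = i \approx 1.0 i$)
$p = \frac{5 i}{4}$ ($p = \frac{i \left(-5\right)}{-4} = - 5 i \left(- \frac{1}{4}\right) = \frac{5 i}{4} \approx 1.25 i$)
$-6 + p s{\left(-7 \right)} = -6 + \frac{5 i}{4} \left(- \frac{1}{2} + 2 \left(-7\right)\right) = -6 + \frac{5 i}{4} \left(- \frac{1}{2} - 14\right) = -6 + \frac{5 i}{4} \left(- \frac{29}{2}\right) = -6 - \frac{145 i}{8}$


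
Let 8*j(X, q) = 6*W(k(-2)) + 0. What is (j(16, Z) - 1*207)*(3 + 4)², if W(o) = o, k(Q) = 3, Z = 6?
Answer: -40131/4 ≈ -10033.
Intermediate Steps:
j(X, q) = 9/4 (j(X, q) = (6*3 + 0)/8 = (18 + 0)/8 = (⅛)*18 = 9/4)
(j(16, Z) - 1*207)*(3 + 4)² = (9/4 - 1*207)*(3 + 4)² = (9/4 - 207)*7² = -819/4*49 = -40131/4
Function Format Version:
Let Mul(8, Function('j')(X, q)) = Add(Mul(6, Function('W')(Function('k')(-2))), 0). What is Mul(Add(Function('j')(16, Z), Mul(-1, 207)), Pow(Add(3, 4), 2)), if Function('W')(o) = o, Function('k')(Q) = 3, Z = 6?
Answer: Rational(-40131, 4) ≈ -10033.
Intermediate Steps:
Function('j')(X, q) = Rational(9, 4) (Function('j')(X, q) = Mul(Rational(1, 8), Add(Mul(6, 3), 0)) = Mul(Rational(1, 8), Add(18, 0)) = Mul(Rational(1, 8), 18) = Rational(9, 4))
Mul(Add(Function('j')(16, Z), Mul(-1, 207)), Pow(Add(3, 4), 2)) = Mul(Add(Rational(9, 4), Mul(-1, 207)), Pow(Add(3, 4), 2)) = Mul(Add(Rational(9, 4), -207), Pow(7, 2)) = Mul(Rational(-819, 4), 49) = Rational(-40131, 4)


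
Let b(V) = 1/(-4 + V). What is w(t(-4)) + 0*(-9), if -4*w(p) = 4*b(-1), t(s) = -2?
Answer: ⅕ ≈ 0.20000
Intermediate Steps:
w(p) = ⅕ (w(p) = -1/(-4 - 1) = -1/(-5) = -(-1)/5 = -¼*(-⅘) = ⅕)
w(t(-4)) + 0*(-9) = ⅕ + 0*(-9) = ⅕ + 0 = ⅕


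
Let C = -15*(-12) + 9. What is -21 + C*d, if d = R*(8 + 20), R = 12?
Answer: 63483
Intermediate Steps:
d = 336 (d = 12*(8 + 20) = 12*28 = 336)
C = 189 (C = 180 + 9 = 189)
-21 + C*d = -21 + 189*336 = -21 + 63504 = 63483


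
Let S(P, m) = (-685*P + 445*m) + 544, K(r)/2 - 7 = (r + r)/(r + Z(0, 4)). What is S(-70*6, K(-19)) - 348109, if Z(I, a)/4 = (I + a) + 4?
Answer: -731075/13 ≈ -56237.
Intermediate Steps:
Z(I, a) = 16 + 4*I + 4*a (Z(I, a) = 4*((I + a) + 4) = 4*(4 + I + a) = 16 + 4*I + 4*a)
K(r) = 14 + 4*r/(32 + r) (K(r) = 14 + 2*((r + r)/(r + (16 + 4*0 + 4*4))) = 14 + 2*((2*r)/(r + (16 + 0 + 16))) = 14 + 2*((2*r)/(r + 32)) = 14 + 2*((2*r)/(32 + r)) = 14 + 2*(2*r/(32 + r)) = 14 + 4*r/(32 + r))
S(P, m) = 544 - 685*P + 445*m
S(-70*6, K(-19)) - 348109 = (544 - (-47950)*6 + 445*(2*(224 + 9*(-19))/(32 - 19))) - 348109 = (544 - 685*(-420) + 445*(2*(224 - 171)/13)) - 348109 = (544 + 287700 + 445*(2*(1/13)*53)) - 348109 = (544 + 287700 + 445*(106/13)) - 348109 = (544 + 287700 + 47170/13) - 348109 = 3794342/13 - 348109 = -731075/13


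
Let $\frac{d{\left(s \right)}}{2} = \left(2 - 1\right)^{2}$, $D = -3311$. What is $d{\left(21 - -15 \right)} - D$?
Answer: $3313$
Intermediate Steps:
$d{\left(s \right)} = 2$ ($d{\left(s \right)} = 2 \left(2 - 1\right)^{2} = 2 \cdot 1^{2} = 2 \cdot 1 = 2$)
$d{\left(21 - -15 \right)} - D = 2 - -3311 = 2 + 3311 = 3313$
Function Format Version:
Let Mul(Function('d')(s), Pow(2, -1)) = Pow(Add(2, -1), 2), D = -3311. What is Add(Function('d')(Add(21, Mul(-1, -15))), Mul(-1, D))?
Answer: 3313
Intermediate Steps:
Function('d')(s) = 2 (Function('d')(s) = Mul(2, Pow(Add(2, -1), 2)) = Mul(2, Pow(1, 2)) = Mul(2, 1) = 2)
Add(Function('d')(Add(21, Mul(-1, -15))), Mul(-1, D)) = Add(2, Mul(-1, -3311)) = Add(2, 3311) = 3313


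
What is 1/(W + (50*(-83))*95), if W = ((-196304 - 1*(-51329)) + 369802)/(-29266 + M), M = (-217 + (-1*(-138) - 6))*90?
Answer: -36916/14554357827 ≈ -2.5364e-6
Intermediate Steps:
M = -7650 (M = (-217 + (138 - 6))*90 = (-217 + 132)*90 = -85*90 = -7650)
W = -224827/36916 (W = ((-196304 - 1*(-51329)) + 369802)/(-29266 - 7650) = ((-196304 + 51329) + 369802)/(-36916) = (-144975 + 369802)*(-1/36916) = 224827*(-1/36916) = -224827/36916 ≈ -6.0902)
1/(W + (50*(-83))*95) = 1/(-224827/36916 + (50*(-83))*95) = 1/(-224827/36916 - 4150*95) = 1/(-224827/36916 - 394250) = 1/(-14554357827/36916) = -36916/14554357827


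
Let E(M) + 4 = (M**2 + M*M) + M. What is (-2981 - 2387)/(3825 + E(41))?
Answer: -671/903 ≈ -0.74308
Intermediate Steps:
E(M) = -4 + M + 2*M**2 (E(M) = -4 + ((M**2 + M*M) + M) = -4 + ((M**2 + M**2) + M) = -4 + (2*M**2 + M) = -4 + (M + 2*M**2) = -4 + M + 2*M**2)
(-2981 - 2387)/(3825 + E(41)) = (-2981 - 2387)/(3825 + (-4 + 41 + 2*41**2)) = -5368/(3825 + (-4 + 41 + 2*1681)) = -5368/(3825 + (-4 + 41 + 3362)) = -5368/(3825 + 3399) = -5368/7224 = -5368*1/7224 = -671/903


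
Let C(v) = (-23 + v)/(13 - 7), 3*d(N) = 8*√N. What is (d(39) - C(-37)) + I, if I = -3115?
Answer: -3105 + 8*√39/3 ≈ -3088.3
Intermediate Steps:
d(N) = 8*√N/3 (d(N) = (8*√N)/3 = 8*√N/3)
C(v) = -23/6 + v/6 (C(v) = (-23 + v)/6 = (-23 + v)*(⅙) = -23/6 + v/6)
(d(39) - C(-37)) + I = (8*√39/3 - (-23/6 + (⅙)*(-37))) - 3115 = (8*√39/3 - (-23/6 - 37/6)) - 3115 = (8*√39/3 - 1*(-10)) - 3115 = (8*√39/3 + 10) - 3115 = (10 + 8*√39/3) - 3115 = -3105 + 8*√39/3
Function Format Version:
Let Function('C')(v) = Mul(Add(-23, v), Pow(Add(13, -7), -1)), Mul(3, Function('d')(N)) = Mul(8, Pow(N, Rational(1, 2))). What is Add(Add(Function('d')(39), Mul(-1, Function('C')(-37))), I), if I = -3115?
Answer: Add(-3105, Mul(Rational(8, 3), Pow(39, Rational(1, 2)))) ≈ -3088.3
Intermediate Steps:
Function('d')(N) = Mul(Rational(8, 3), Pow(N, Rational(1, 2))) (Function('d')(N) = Mul(Rational(1, 3), Mul(8, Pow(N, Rational(1, 2)))) = Mul(Rational(8, 3), Pow(N, Rational(1, 2))))
Function('C')(v) = Add(Rational(-23, 6), Mul(Rational(1, 6), v)) (Function('C')(v) = Mul(Add(-23, v), Pow(6, -1)) = Mul(Add(-23, v), Rational(1, 6)) = Add(Rational(-23, 6), Mul(Rational(1, 6), v)))
Add(Add(Function('d')(39), Mul(-1, Function('C')(-37))), I) = Add(Add(Mul(Rational(8, 3), Pow(39, Rational(1, 2))), Mul(-1, Add(Rational(-23, 6), Mul(Rational(1, 6), -37)))), -3115) = Add(Add(Mul(Rational(8, 3), Pow(39, Rational(1, 2))), Mul(-1, Add(Rational(-23, 6), Rational(-37, 6)))), -3115) = Add(Add(Mul(Rational(8, 3), Pow(39, Rational(1, 2))), Mul(-1, -10)), -3115) = Add(Add(Mul(Rational(8, 3), Pow(39, Rational(1, 2))), 10), -3115) = Add(Add(10, Mul(Rational(8, 3), Pow(39, Rational(1, 2)))), -3115) = Add(-3105, Mul(Rational(8, 3), Pow(39, Rational(1, 2))))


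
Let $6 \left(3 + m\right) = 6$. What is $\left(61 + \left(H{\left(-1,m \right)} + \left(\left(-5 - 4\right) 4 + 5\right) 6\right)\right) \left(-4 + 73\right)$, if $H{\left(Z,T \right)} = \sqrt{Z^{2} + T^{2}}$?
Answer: $-8625 + 69 \sqrt{5} \approx -8470.7$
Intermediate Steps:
$m = -2$ ($m = -3 + \frac{1}{6} \cdot 6 = -3 + 1 = -2$)
$H{\left(Z,T \right)} = \sqrt{T^{2} + Z^{2}}$
$\left(61 + \left(H{\left(-1,m \right)} + \left(\left(-5 - 4\right) 4 + 5\right) 6\right)\right) \left(-4 + 73\right) = \left(61 + \left(\sqrt{\left(-2\right)^{2} + \left(-1\right)^{2}} + \left(\left(-5 - 4\right) 4 + 5\right) 6\right)\right) \left(-4 + 73\right) = \left(61 + \left(\sqrt{4 + 1} + \left(\left(-9\right) 4 + 5\right) 6\right)\right) 69 = \left(61 + \left(\sqrt{5} + \left(-36 + 5\right) 6\right)\right) 69 = \left(61 + \left(\sqrt{5} - 186\right)\right) 69 = \left(61 - \left(186 - \sqrt{5}\right)\right) 69 = \left(-125 + \sqrt{5}\right) 69 = -8625 + 69 \sqrt{5}$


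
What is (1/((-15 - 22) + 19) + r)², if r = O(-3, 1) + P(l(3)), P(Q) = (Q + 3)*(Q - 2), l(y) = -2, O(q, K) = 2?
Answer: 1369/324 ≈ 4.2253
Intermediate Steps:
P(Q) = (-2 + Q)*(3 + Q) (P(Q) = (3 + Q)*(-2 + Q) = (-2 + Q)*(3 + Q))
r = -2 (r = 2 + (-6 - 2 + (-2)²) = 2 + (-6 - 2 + 4) = 2 - 4 = -2)
(1/((-15 - 22) + 19) + r)² = (1/((-15 - 22) + 19) - 2)² = (1/(-37 + 19) - 2)² = (1/(-18) - 2)² = (-1/18 - 2)² = (-37/18)² = 1369/324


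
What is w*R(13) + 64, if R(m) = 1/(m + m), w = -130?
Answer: 59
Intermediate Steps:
R(m) = 1/(2*m)
w*R(13) + 64 = -65/13 + 64 = -130*1/26 + 64 = -5 + 64 = 59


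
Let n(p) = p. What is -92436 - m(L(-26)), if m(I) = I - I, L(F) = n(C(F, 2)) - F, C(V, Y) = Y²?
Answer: -92436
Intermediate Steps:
L(F) = 4 - F (L(F) = 2² - F = 4 - F)
m(I) = 0
-92436 - m(L(-26)) = -92436 - 1*0 = -92436 + 0 = -92436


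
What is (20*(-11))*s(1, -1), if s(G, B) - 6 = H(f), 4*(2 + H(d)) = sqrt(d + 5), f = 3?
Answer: -880 - 110*sqrt(2) ≈ -1035.6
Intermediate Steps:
H(d) = -2 + sqrt(5 + d)/4 (H(d) = -2 + sqrt(d + 5)/4 = -2 + sqrt(5 + d)/4)
s(G, B) = 4 + sqrt(2)/2 (s(G, B) = 6 + (-2 + sqrt(5 + 3)/4) = 6 + (-2 + sqrt(8)/4) = 6 + (-2 + (2*sqrt(2))/4) = 6 + (-2 + sqrt(2)/2) = 4 + sqrt(2)/2)
(20*(-11))*s(1, -1) = (20*(-11))*(4 + sqrt(2)/2) = -220*(4 + sqrt(2)/2) = -880 - 110*sqrt(2)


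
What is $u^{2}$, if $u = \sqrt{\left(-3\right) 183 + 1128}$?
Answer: $579$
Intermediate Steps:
$u = \sqrt{579}$ ($u = \sqrt{-549 + 1128} = \sqrt{579} \approx 24.062$)
$u^{2} = \left(\sqrt{579}\right)^{2} = 579$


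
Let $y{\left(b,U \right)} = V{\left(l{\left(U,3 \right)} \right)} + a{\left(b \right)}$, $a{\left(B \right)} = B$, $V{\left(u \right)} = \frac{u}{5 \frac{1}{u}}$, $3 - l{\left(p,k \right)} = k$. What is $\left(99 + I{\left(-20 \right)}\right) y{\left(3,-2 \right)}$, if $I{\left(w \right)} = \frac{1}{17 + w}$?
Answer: $296$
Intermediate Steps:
$l{\left(p,k \right)} = 3 - k$
$V{\left(u \right)} = \frac{u^{2}}{5}$ ($V{\left(u \right)} = u \frac{u}{5} = \frac{u^{2}}{5}$)
$y{\left(b,U \right)} = b$ ($y{\left(b,U \right)} = \frac{\left(3 - 3\right)^{2}}{5} + b = \frac{0^{2}}{5} + b = \frac{1}{5} \cdot 0 + b = 0 + b = b$)
$\left(99 + I{\left(-20 \right)}\right) y{\left(3,-2 \right)} = \left(99 + \frac{1}{17 - 20}\right) 3 = \left(99 + \frac{1}{-3}\right) 3 = \left(99 - \frac{1}{3}\right) 3 = \frac{296}{3} \cdot 3 = 296$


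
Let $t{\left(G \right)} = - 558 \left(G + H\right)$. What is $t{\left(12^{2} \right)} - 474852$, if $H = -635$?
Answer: $-200874$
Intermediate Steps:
$t{\left(G \right)} = 354330 - 558 G$ ($t{\left(G \right)} = - 558 \left(G - 635\right) = - 558 \left(-635 + G\right) = 354330 - 558 G$)
$t{\left(12^{2} \right)} - 474852 = \left(354330 - 558 \cdot 12^{2}\right) - 474852 = \left(354330 - 80352\right) - 474852 = 273978 - 474852 = -200874$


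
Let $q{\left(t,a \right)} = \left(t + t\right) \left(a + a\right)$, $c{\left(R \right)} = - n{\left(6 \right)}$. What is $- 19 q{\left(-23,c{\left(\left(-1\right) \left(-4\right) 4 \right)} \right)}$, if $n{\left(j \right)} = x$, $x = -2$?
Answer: $3496$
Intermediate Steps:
$n{\left(j \right)} = -2$
$c{\left(R \right)} = 2$ ($c{\left(R \right)} = \left(-1\right) \left(-2\right) = 2$)
$q{\left(t,a \right)} = 4 a t$ ($q{\left(t,a \right)} = 2 t 2 a = 4 a t$)
$- 19 q{\left(-23,c{\left(\left(-1\right) \left(-4\right) 4 \right)} \right)} = - 19 \cdot 4 \cdot 2 \left(-23\right) = \left(-19\right) \left(-184\right) = 3496$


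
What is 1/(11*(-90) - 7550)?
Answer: -1/8540 ≈ -0.00011710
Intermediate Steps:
1/(11*(-90) - 7550) = 1/(-990 - 7550) = 1/(-8540) = -1/8540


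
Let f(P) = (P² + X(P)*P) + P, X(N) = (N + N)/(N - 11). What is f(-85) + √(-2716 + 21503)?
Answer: 335495/48 + √18787 ≈ 7126.5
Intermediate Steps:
X(N) = 2*N/(-11 + N) (X(N) = (2*N)/(-11 + N) = 2*N/(-11 + N))
f(P) = P + P² + 2*P²/(-11 + P) (f(P) = (P² + (2*P/(-11 + P))*P) + P = (P² + 2*P²/(-11 + P)) + P = P + P² + 2*P²/(-11 + P))
f(-85) + √(-2716 + 21503) = -85*(-11 + (-85)² - 8*(-85))/(-11 - 85) + √(-2716 + 21503) = -85*(-11 + 7225 + 680)/(-96) + √18787 = -85*(-1/96)*7894 + √18787 = 335495/48 + √18787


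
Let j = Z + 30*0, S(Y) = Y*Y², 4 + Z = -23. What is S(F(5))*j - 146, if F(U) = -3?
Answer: 583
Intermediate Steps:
Z = -27 (Z = -4 - 23 = -27)
S(Y) = Y³
j = -27 (j = -27 + 30*0 = -27 + 0 = -27)
S(F(5))*j - 146 = (-3)³*(-27) - 146 = -27*(-27) - 146 = 729 - 146 = 583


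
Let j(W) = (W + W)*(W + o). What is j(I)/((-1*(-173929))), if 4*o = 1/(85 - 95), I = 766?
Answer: 1676391/248470 ≈ 6.7469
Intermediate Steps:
o = -1/40 (o = 1/(4*(85 - 95)) = (¼)/(-10) = (¼)*(-⅒) = -1/40 ≈ -0.025000)
j(W) = 2*W*(-1/40 + W) (j(W) = (W + W)*(W - 1/40) = (2*W)*(-1/40 + W) = 2*W*(-1/40 + W))
j(I)/((-1*(-173929))) = ((1/20)*766*(-1 + 40*766))/((-1*(-173929))) = ((1/20)*766*(-1 + 30640))/173929 = ((1/20)*766*30639)*(1/173929) = (11734737/10)*(1/173929) = 1676391/248470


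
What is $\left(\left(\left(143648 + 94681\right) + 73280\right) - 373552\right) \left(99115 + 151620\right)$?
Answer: $-15531278105$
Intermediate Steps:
$\left(\left(\left(143648 + 94681\right) + 73280\right) - 373552\right) \left(99115 + 151620\right) = \left(\left(238329 + 73280\right) - 373552\right) 250735 = \left(311609 - 373552\right) 250735 = \left(-61943\right) 250735 = -15531278105$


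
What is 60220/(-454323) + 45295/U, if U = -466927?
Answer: -48696904225/212135675421 ≈ -0.22956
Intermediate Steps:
60220/(-454323) + 45295/U = 60220/(-454323) + 45295/(-466927) = 60220*(-1/454323) + 45295*(-1/466927) = -60220/454323 - 45295/466927 = -48696904225/212135675421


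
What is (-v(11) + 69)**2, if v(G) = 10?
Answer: 3481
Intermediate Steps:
(-v(11) + 69)**2 = (-1*10 + 69)**2 = (-10 + 69)**2 = 59**2 = 3481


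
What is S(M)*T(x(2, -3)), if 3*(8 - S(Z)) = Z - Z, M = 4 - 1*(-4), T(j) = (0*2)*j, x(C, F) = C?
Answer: 0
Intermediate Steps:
T(j) = 0 (T(j) = 0*j = 0)
M = 8 (M = 4 + 4 = 8)
S(Z) = 8 (S(Z) = 8 - (Z - Z)/3 = 8 - ⅓*0 = 8 + 0 = 8)
S(M)*T(x(2, -3)) = 8*0 = 0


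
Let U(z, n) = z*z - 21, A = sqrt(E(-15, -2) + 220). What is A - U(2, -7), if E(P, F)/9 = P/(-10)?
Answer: 17 + sqrt(934)/2 ≈ 32.281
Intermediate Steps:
E(P, F) = -9*P/10 (E(P, F) = 9*(P/(-10)) = 9*(P*(-1/10)) = 9*(-P/10) = -9*P/10)
A = sqrt(934)/2 (A = sqrt(-9/10*(-15) + 220) = sqrt(27/2 + 220) = sqrt(467/2) = sqrt(934)/2 ≈ 15.281)
U(z, n) = -21 + z**2 (U(z, n) = z**2 - 21 = -21 + z**2)
A - U(2, -7) = sqrt(934)/2 - (-21 + 2**2) = sqrt(934)/2 - (-21 + 4) = sqrt(934)/2 - 1*(-17) = sqrt(934)/2 + 17 = 17 + sqrt(934)/2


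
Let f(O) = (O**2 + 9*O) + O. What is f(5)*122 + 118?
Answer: 9268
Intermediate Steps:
f(O) = O**2 + 10*O
f(5)*122 + 118 = (5*(10 + 5))*122 + 118 = (5*15)*122 + 118 = 75*122 + 118 = 9150 + 118 = 9268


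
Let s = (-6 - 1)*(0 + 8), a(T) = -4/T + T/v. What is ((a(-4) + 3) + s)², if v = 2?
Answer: 2916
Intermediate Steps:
a(T) = T/2 - 4/T (a(T) = -4/T + T/2 = T/2 - 4/T)
s = -56 (s = -7*8 = -56)
((a(-4) + 3) + s)² = ((((½)*(-4) - 4/(-4)) + 3) - 56)² = (((-2 - 4*(-¼)) + 3) - 56)² = (((-2 + 1) + 3) - 56)² = ((-1 + 3) - 56)² = (2 - 56)² = (-54)² = 2916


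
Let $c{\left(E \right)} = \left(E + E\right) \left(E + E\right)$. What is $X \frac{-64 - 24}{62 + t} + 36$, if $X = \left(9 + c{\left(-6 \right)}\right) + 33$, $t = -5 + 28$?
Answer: $- \frac{13308}{85} \approx -156.56$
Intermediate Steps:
$t = 23$
$c{\left(E \right)} = 4 E^{2}$ ($c{\left(E \right)} = 2 E 2 E = 4 E^{2}$)
$X = 186$ ($X = \left(9 + 4 \left(-6\right)^{2}\right) + 33 = \left(9 + 4 \cdot 36\right) + 33 = \left(9 + 144\right) + 33 = 153 + 33 = 186$)
$X \frac{-64 - 24}{62 + t} + 36 = 186 \frac{-64 - 24}{62 + 23} + 36 = 186 \left(- \frac{88}{85}\right) + 36 = - \frac{16368}{85} + 36 = - \frac{13308}{85}$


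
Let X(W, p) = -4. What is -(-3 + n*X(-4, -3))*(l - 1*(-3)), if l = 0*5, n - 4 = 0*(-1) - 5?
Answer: -3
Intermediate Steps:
n = -1 (n = 4 + (0*(-1) - 5) = 4 + (0 - 5) = 4 - 5 = -1)
l = 0
-(-3 + n*X(-4, -3))*(l - 1*(-3)) = -(-3 - 1*(-4))*(0 - 1*(-3)) = -(-3 + 4)*(0 + 3) = -3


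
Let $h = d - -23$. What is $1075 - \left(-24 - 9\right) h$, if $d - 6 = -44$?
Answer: $580$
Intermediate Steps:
$d = -38$ ($d = 6 - 44 = -38$)
$h = -15$ ($h = -38 - -23 = -38 + 23 = -15$)
$1075 - \left(-24 - 9\right) h = 1075 - \left(-24 - 9\right) \left(-15\right) = 1075 - \left(-33\right) \left(-15\right) = 1075 - 495 = 580$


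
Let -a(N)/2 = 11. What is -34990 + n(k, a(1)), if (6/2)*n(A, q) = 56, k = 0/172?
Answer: -104914/3 ≈ -34971.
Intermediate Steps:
a(N) = -22 (a(N) = -2*11 = -22)
k = 0 (k = 0*(1/172) = 0)
n(A, q) = 56/3 (n(A, q) = (⅓)*56 = 56/3)
-34990 + n(k, a(1)) = -34990 + 56/3 = -104914/3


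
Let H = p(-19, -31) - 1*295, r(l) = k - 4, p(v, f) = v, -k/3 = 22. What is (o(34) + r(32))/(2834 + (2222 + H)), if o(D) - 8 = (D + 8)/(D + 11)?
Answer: -458/35565 ≈ -0.012878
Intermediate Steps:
k = -66 (k = -3*22 = -66)
r(l) = -70 (r(l) = -66 - 4 = -70)
H = -314 (H = -19 - 1*295 = -19 - 295 = -314)
o(D) = 8 + (8 + D)/(11 + D) (o(D) = 8 + (D + 8)/(D + 11) = 8 + (8 + D)/(11 + D))
(o(34) + r(32))/(2834 + (2222 + H)) = (3*(32 + 3*34)/(11 + 34) - 70)/(2834 + (2222 - 314)) = (3*(32 + 102)/45 - 70)/(2834 + 1908) = (3*(1/45)*134 - 70)/4742 = (134/15 - 70)*(1/4742) = -916/15*1/4742 = -458/35565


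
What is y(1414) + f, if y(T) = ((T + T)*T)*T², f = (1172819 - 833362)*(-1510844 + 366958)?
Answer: 7606868619730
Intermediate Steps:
f = -388300109902 (f = 339457*(-1143886) = -388300109902)
y(T) = 2*T⁴ (y(T) = ((2*T)*T)*T² = (2*T²)*T² = 2*T⁴)
y(1414) + f = 2*1414⁴ - 388300109902 = 2*3997584364816 - 388300109902 = 7995168729632 - 388300109902 = 7606868619730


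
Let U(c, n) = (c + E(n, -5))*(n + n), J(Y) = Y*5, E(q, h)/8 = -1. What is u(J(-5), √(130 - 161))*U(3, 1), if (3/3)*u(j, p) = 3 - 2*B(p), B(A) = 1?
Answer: -10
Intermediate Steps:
E(q, h) = -8 (E(q, h) = 8*(-1) = -8)
J(Y) = 5*Y
U(c, n) = 2*n*(-8 + c) (U(c, n) = (c - 8)*(n + n) = (-8 + c)*(2*n) = 2*n*(-8 + c))
u(j, p) = 1 (u(j, p) = 3 - 2*1 = 3 - 2 = 1)
u(J(-5), √(130 - 161))*U(3, 1) = 1*(2*1*(-8 + 3)) = 1*(2*1*(-5)) = 1*(-10) = -10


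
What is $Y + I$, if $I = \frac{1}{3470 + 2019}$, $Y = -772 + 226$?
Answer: $- \frac{2996993}{5489} \approx -546.0$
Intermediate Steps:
$Y = -546$
$I = \frac{1}{5489} \approx 0.00018218$
$Y + I = -546 + \frac{1}{5489} = - \frac{2996993}{5489}$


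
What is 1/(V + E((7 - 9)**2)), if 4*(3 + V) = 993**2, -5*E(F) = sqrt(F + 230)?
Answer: 2528300/623249336679 + 80*sqrt(26)/8102241376827 ≈ 4.0567e-6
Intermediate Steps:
E(F) = -sqrt(230 + F)/5 (E(F) = -sqrt(F + 230)/5 = -sqrt(230 + F)/5)
V = 986037/4 (V = -3 + (1/4)*993**2 = -3 + (1/4)*986049 = -3 + 986049/4 = 986037/4 ≈ 2.4651e+5)
1/(V + E((7 - 9)**2)) = 1/(986037/4 - sqrt(230 + (7 - 9)**2)/5) = 1/(986037/4 - sqrt(230 + (-2)**2)/5) = 1/(986037/4 - sqrt(230 + 4)/5) = 1/(986037/4 - 3*sqrt(26)/5)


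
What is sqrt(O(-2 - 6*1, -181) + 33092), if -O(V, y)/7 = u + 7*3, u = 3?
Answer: 2*sqrt(8231) ≈ 181.45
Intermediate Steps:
O(V, y) = -168 (O(V, y) = -7*(3 + 7*3) = -7*(3 + 21) = -7*24 = -168)
sqrt(O(-2 - 6*1, -181) + 33092) = sqrt(-168 + 33092) = sqrt(32924) = 2*sqrt(8231)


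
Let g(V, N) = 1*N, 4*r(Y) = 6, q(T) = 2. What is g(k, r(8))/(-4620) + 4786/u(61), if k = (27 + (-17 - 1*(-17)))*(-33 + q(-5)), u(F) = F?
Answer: 14740819/187880 ≈ 78.459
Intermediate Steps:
r(Y) = 3/2 (r(Y) = (1/4)*6 = 3/2)
k = -837 (k = (27 + (-17 - 1*(-17)))*(-33 + 2) = (27 + (-17 + 17))*(-31) = (27 + 0)*(-31) = 27*(-31) = -837)
g(V, N) = N
g(k, r(8))/(-4620) + 4786/u(61) = (3/2)/(-4620) + 4786/61 = (3/2)*(-1/4620) + 4786*(1/61) = -1/3080 + 4786/61 = 14740819/187880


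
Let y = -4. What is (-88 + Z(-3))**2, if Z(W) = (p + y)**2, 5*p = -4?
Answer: 2637376/625 ≈ 4219.8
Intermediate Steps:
p = -4/5 (p = (1/5)*(-4) = -4/5 ≈ -0.80000)
Z(W) = 576/25 (Z(W) = (-4/5 - 4)**2 = (-24/5)**2 = 576/25)
(-88 + Z(-3))**2 = (-88 + 576/25)**2 = (-1624/25)**2 = 2637376/625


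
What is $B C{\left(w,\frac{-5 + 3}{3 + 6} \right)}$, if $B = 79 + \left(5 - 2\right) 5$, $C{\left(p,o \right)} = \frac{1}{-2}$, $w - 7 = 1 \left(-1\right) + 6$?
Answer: $-47$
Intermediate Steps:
$w = 12$ ($w = 7 + \left(1 \left(-1\right) + 6\right) = 7 + \left(-1 + 6\right) = 7 + 5 = 12$)
$C{\left(p,o \right)} = - \frac{1}{2}$
$B = 94$ ($B = 79 + 3 \cdot 5 = 79 + 15 = 94$)
$B C{\left(w,\frac{-5 + 3}{3 + 6} \right)} = 94 \left(- \frac{1}{2}\right) = -47$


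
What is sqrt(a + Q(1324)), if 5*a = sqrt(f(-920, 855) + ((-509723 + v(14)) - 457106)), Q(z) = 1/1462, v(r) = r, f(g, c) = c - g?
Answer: sqrt(36550 + 42748880*I*sqrt(60315))/7310 ≈ 9.9115 + 9.9114*I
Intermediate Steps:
Q(z) = 1/1462
a = 4*I*sqrt(60315)/5 (a = sqrt((855 - 1*(-920)) + ((-509723 + 14) - 457106))/5 = sqrt((855 + 920) + (-509709 - 457106))/5 = sqrt(1775 - 966815)/5 = sqrt(-965040)/5 = (4*I*sqrt(60315))/5 = 4*I*sqrt(60315)/5 ≈ 196.47*I)
sqrt(a + Q(1324)) = sqrt(4*I*sqrt(60315)/5 + 1/1462) = sqrt(1/1462 + 4*I*sqrt(60315)/5)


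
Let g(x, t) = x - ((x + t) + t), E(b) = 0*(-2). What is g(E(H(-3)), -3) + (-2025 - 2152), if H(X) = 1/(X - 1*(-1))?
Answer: -4171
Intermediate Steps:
H(X) = 1/(1 + X) (H(X) = 1/(X + 1) = 1/(1 + X))
E(b) = 0
g(x, t) = -2*t (g(x, t) = x - ((t + x) + t) = x - (x + 2*t) = x + (-x - 2*t) = -2*t)
g(E(H(-3)), -3) + (-2025 - 2152) = -2*(-3) + (-2025 - 2152) = 6 - 4177 = -4171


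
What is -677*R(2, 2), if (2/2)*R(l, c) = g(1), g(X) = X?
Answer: -677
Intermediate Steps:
R(l, c) = 1
-677*R(2, 2) = -677*1 = -677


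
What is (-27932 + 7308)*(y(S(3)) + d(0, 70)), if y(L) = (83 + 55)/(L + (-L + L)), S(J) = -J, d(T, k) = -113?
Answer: 3279216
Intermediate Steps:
y(L) = 138/L (y(L) = 138/(L + 0) = 138/L)
(-27932 + 7308)*(y(S(3)) + d(0, 70)) = (-27932 + 7308)*(138/((-1*3)) - 113) = -20624*(138/(-3) - 113) = -20624*(138*(-1/3) - 113) = -20624*(-46 - 113) = -20624*(-159) = 3279216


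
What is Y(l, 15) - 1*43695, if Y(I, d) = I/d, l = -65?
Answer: -131098/3 ≈ -43699.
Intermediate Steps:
Y(l, 15) - 1*43695 = -65/15 - 1*43695 = -65*1/15 - 43695 = -13/3 - 43695 = -131098/3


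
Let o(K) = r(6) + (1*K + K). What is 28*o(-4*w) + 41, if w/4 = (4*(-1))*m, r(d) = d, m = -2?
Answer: -6959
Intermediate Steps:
w = 32 (w = 4*((4*(-1))*(-2)) = 4*(-4*(-2)) = 4*8 = 32)
o(K) = 6 + 2*K (o(K) = 6 + (1*K + K) = 6 + (K + K) = 6 + 2*K)
28*o(-4*w) + 41 = 28*(6 + 2*(-4*32)) + 41 = 28*(6 + 2*(-128)) + 41 = 28*(6 - 256) + 41 = 28*(-250) + 41 = -7000 + 41 = -6959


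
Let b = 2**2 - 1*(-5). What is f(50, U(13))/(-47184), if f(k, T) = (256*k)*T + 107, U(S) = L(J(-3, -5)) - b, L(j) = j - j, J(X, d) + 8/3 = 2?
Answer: 115093/47184 ≈ 2.4392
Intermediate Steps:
J(X, d) = -2/3 (J(X, d) = -8/3 + 2 = -2/3)
b = 9 (b = 4 + 5 = 9)
L(j) = 0
U(S) = -9 (U(S) = 0 - 1*9 = 0 - 9 = -9)
f(k, T) = 107 + 256*T*k (f(k, T) = 256*T*k + 107 = 107 + 256*T*k)
f(50, U(13))/(-47184) = (107 + 256*(-9)*50)/(-47184) = (107 - 115200)*(-1/47184) = -115093*(-1/47184) = 115093/47184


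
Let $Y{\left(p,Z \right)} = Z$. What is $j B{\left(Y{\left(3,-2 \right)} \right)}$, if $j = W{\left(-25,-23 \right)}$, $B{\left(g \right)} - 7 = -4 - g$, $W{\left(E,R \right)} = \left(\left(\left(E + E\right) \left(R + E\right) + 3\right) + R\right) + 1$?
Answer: $11905$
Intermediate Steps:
$W{\left(E,R \right)} = 4 + R + 2 E \left(E + R\right)$ ($W{\left(E,R \right)} = \left(\left(2 E \left(E + R\right) + 3\right) + R\right) + 1 = \left(\left(3 + 2 E \left(E + R\right)\right) + R\right) + 1 = \left(3 + R + 2 E \left(E + R\right)\right) + 1 = 4 + R + 2 E \left(E + R\right)$)
$B{\left(g \right)} = 3 - g$ ($B{\left(g \right)} = 7 - \left(4 + g\right) = 3 - g$)
$j = 2381$ ($j = 4 - 23 + 2 \left(-25\right)^{2} + 2 \left(-25\right) \left(-23\right) = 4 - 23 + 2 \cdot 625 + 1150 = 4 - 23 + 1250 + 1150 = 2381$)
$j B{\left(Y{\left(3,-2 \right)} \right)} = 2381 \left(3 - -2\right) = 2381 \left(3 + 2\right) = 2381 \cdot 5 = 11905$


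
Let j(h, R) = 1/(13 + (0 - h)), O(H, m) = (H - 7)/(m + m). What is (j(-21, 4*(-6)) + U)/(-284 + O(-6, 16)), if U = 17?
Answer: -9264/154717 ≈ -0.059877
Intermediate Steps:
O(H, m) = (-7 + H)/(2*m) (O(H, m) = (-7 + H)/((2*m)) = (-7 + H)*(1/(2*m)) = (-7 + H)/(2*m))
j(h, R) = 1/(13 - h)
(j(-21, 4*(-6)) + U)/(-284 + O(-6, 16)) = (-1/(-13 - 21) + 17)/(-284 + (1/2)*(-7 - 6)/16) = (-1/(-34) + 17)/(-284 + (1/2)*(1/16)*(-13)) = (-1*(-1/34) + 17)/(-284 - 13/32) = (1/34 + 17)/(-9101/32) = (579/34)*(-32/9101) = -9264/154717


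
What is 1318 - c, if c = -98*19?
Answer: 3180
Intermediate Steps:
c = -1862
1318 - c = 1318 - 1*(-1862) = 1318 + 1862 = 3180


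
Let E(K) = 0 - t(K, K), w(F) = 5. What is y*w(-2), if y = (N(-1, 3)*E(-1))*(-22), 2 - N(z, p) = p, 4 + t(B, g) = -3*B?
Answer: 110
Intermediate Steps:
t(B, g) = -4 - 3*B
N(z, p) = 2 - p
E(K) = 4 + 3*K (E(K) = 0 - (-4 - 3*K) = 0 + (4 + 3*K) = 4 + 3*K)
y = 22 (y = ((2 - 1*3)*(4 + 3*(-1)))*(-22) = ((2 - 3)*(4 - 3))*(-22) = -1*1*(-22) = -1*(-22) = 22)
y*w(-2) = 22*5 = 110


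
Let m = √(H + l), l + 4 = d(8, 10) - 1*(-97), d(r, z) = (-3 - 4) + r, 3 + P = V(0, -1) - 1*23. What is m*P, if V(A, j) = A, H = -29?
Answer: -26*√65 ≈ -209.62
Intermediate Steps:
P = -26 (P = -3 + (0 - 1*23) = -3 + (0 - 23) = -3 - 23 = -26)
d(r, z) = -7 + r
l = 94 (l = -4 + ((-7 + 8) - 1*(-97)) = -4 + (1 + 97) = -4 + 98 = 94)
m = √65 (m = √(-29 + 94) = √65 ≈ 8.0623)
m*P = √65*(-26) = -26*√65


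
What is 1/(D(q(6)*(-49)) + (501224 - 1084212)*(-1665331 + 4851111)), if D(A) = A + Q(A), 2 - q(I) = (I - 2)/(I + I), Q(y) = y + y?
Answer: -1/1857271510885 ≈ -5.3842e-13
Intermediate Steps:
Q(y) = 2*y
q(I) = 2 - (-2 + I)/(2*I) (q(I) = 2 - (I - 2)/(I + I) = 2 - (-2 + I)/(2*I))
D(A) = 3*A (D(A) = A + 2*A = 3*A)
1/(D(q(6)*(-49)) + (501224 - 1084212)*(-1665331 + 4851111)) = 1/(3*((3/2 + 1/6)*(-49)) + (501224 - 1084212)*(-1665331 + 4851111)) = 1/(3*((3/2 + 1/6)*(-49)) - 582988*3185780) = 1/(3*((5/3)*(-49)) - 1857271510640) = 1/(3*(-245/3) - 1857271510640) = 1/(-245 - 1857271510640) = 1/(-1857271510885) = -1/1857271510885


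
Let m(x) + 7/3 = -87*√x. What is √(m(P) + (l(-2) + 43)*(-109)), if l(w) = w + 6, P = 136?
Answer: √(-46128 - 1566*√34)/3 ≈ 78.358*I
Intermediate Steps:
l(w) = 6 + w
m(x) = -7/3 - 87*√x
√(m(P) + (l(-2) + 43)*(-109)) = √((-7/3 - 174*√34) + ((6 - 2) + 43)*(-109)) = √((-7/3 - 174*√34) + (4 + 43)*(-109)) = √((-7/3 - 174*√34) + 47*(-109)) = √((-7/3 - 174*√34) - 5123) = √(-15376/3 - 174*√34)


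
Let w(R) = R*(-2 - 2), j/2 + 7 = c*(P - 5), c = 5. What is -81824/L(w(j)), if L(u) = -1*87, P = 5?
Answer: 81824/87 ≈ 940.51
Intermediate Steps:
j = -14 (j = -14 + 2*(5*(5 - 5)) = -14 + 2*(5*0) = -14 + 2*0 = -14 + 0 = -14)
w(R) = -4*R (w(R) = R*(-4) = -4*R)
L(u) = -87
-81824/L(w(j)) = -81824/(-87) = -81824*(-1/87) = 81824/87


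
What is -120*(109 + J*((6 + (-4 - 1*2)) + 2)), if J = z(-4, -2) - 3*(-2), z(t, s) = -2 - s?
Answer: -14520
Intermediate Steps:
J = 6 (J = (-2 - 1*(-2)) - 3*(-2) = (-2 + 2) + 6 = 0 + 6 = 6)
-120*(109 + J*((6 + (-4 - 1*2)) + 2)) = -120*(109 + 6*((6 + (-4 - 1*2)) + 2)) = -120*(109 + 6*((6 + (-4 - 2)) + 2)) = -120*(109 + 6*((6 - 6) + 2)) = -120*(109 + 6*(0 + 2)) = -120*(109 + 6*2) = -120*(109 + 12) = -120*121 = -14520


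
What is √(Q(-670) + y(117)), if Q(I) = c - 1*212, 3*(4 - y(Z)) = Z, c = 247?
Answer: 0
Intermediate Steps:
y(Z) = 4 - Z/3
Q(I) = 35 (Q(I) = 247 - 1*212 = 247 - 212 = 35)
√(Q(-670) + y(117)) = √(35 + (4 - ⅓*117)) = √(35 + (4 - 39)) = √(35 - 35) = √0 = 0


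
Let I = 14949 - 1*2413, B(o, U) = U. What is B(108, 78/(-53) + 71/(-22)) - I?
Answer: -14622455/1166 ≈ -12541.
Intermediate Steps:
I = 12536 (I = 14949 - 2413 = 12536)
B(108, 78/(-53) + 71/(-22)) - I = (78/(-53) + 71/(-22)) - 1*12536 = (78*(-1/53) + 71*(-1/22)) - 12536 = (-78/53 - 71/22) - 12536 = -5479/1166 - 12536 = -14622455/1166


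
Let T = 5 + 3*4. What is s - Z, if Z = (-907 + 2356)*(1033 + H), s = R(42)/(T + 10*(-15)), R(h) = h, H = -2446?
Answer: 38901297/19 ≈ 2.0474e+6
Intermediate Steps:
T = 17 (T = 5 + 12 = 17)
s = -6/19 (s = 42/(17 + 10*(-15)) = 42/(17 - 150) = 42/(-133) = 42*(-1/133) = -6/19 ≈ -0.31579)
Z = -2047437 (Z = (-907 + 2356)*(1033 - 2446) = 1449*(-1413) = -2047437)
s - Z = -6/19 - 1*(-2047437) = -6/19 + 2047437 = 38901297/19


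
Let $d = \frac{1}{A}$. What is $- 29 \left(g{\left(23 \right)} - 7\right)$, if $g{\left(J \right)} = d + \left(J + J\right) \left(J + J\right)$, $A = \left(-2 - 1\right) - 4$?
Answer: $- \frac{428098}{7} \approx -61157.0$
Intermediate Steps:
$A = -7$ ($A = -3 - 4 = -7$)
$d = - \frac{1}{7}$ ($d = \frac{1}{-7} = - \frac{1}{7} \approx -0.14286$)
$g{\left(J \right)} = - \frac{1}{7} + 4 J^{2}$ ($g{\left(J \right)} = - \frac{1}{7} + \left(J + J\right) \left(J + J\right) = - \frac{1}{7} + 2 J 2 J = - \frac{1}{7} + 4 J^{2}$)
$- 29 \left(g{\left(23 \right)} - 7\right) = - 29 \left(\left(- \frac{1}{7} + 4 \cdot 23^{2}\right) - 7\right) = - 29 \left(\left(- \frac{1}{7} + 4 \cdot 529\right) - 7\right) = - 29 \left(\left(- \frac{1}{7} + 2116\right) - 7\right) = - 29 \left(\frac{14811}{7} - 7\right) = \left(-29\right) \frac{14762}{7} = - \frac{428098}{7}$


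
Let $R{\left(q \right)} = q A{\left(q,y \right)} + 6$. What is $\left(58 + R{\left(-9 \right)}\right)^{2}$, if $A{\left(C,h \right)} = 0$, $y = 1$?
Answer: $4096$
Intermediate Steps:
$R{\left(q \right)} = 6$ ($R{\left(q \right)} = q 0 + 6 = 0 + 6 = 6$)
$\left(58 + R{\left(-9 \right)}\right)^{2} = \left(58 + 6\right)^{2} = 64^{2} = 4096$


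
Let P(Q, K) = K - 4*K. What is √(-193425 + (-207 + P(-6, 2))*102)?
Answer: I*√215151 ≈ 463.84*I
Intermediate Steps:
P(Q, K) = -3*K
√(-193425 + (-207 + P(-6, 2))*102) = √(-193425 + (-207 - 3*2)*102) = √(-193425 + (-207 - 6)*102) = √(-193425 - 213*102) = √(-193425 - 21726) = √(-215151) = I*√215151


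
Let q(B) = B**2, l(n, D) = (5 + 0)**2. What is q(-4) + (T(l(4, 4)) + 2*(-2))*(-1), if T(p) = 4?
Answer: 16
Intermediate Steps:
l(n, D) = 25 (l(n, D) = 5**2 = 25)
q(-4) + (T(l(4, 4)) + 2*(-2))*(-1) = (-4)**2 + (4 + 2*(-2))*(-1) = 16 + (4 - 4)*(-1) = 16 + 0*(-1) = 16 + 0 = 16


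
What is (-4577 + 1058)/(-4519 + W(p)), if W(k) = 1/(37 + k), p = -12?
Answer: 29325/37658 ≈ 0.77872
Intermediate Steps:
(-4577 + 1058)/(-4519 + W(p)) = (-4577 + 1058)/(-4519 + 1/(37 - 12)) = -3519/(-4519 + 1/25) = -3519/(-112974/25) = -3519*(-25/112974) = 29325/37658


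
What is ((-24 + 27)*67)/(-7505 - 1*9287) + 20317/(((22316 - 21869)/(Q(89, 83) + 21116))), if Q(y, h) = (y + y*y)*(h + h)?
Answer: 460834878847817/7506024 ≈ 6.1395e+7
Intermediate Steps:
Q(y, h) = 2*h*(y + y**2) (Q(y, h) = (y + y**2)*(2*h) = 2*h*(y + y**2))
((-24 + 27)*67)/(-7505 - 1*9287) + 20317/(((22316 - 21869)/(Q(89, 83) + 21116))) = ((-24 + 27)*67)/(-7505 - 1*9287) + 20317/(((22316 - 21869)/(2*83*89*(1 + 89) + 21116))) = (3*67)/(-7505 - 9287) + 20317/((447/(2*83*89*90 + 21116))) = 201/(-16792) + 20317/((447/(1329660 + 21116))) = 201*(-1/16792) + 20317/((447/1350776)) = -201/16792 + 20317/((447*(1/1350776))) = -201/16792 + 20317/(447/1350776) = -201/16792 + 20317*(1350776/447) = -201/16792 + 27443715992/447 = 460834878847817/7506024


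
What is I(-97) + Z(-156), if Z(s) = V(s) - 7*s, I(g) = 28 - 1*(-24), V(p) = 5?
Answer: 1149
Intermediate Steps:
I(g) = 52 (I(g) = 28 + 24 = 52)
Z(s) = 5 - 7*s
I(-97) + Z(-156) = 52 + (5 - 7*(-156)) = 52 + (5 + 1092) = 52 + 1097 = 1149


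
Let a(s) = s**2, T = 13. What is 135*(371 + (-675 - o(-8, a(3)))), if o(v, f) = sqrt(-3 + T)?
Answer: -41040 - 135*sqrt(10) ≈ -41467.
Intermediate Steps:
o(v, f) = sqrt(10) (o(v, f) = sqrt(-3 + 13) = sqrt(10))
135*(371 + (-675 - o(-8, a(3)))) = 135*(371 + (-675 - sqrt(10))) = 135*(-304 - sqrt(10)) = -41040 - 135*sqrt(10)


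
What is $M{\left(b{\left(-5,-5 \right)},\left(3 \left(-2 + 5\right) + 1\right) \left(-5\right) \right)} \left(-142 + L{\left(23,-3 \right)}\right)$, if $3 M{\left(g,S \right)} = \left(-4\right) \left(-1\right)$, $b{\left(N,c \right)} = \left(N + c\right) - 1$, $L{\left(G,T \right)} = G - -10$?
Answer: $- \frac{436}{3} \approx -145.33$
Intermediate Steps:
$L{\left(G,T \right)} = 10 + G$ ($L{\left(G,T \right)} = G + 10 = 10 + G$)
$b{\left(N,c \right)} = -1 + N + c$
$M{\left(g,S \right)} = \frac{4}{3}$ ($M{\left(g,S \right)} = \frac{\left(-4\right) \left(-1\right)}{3} = \frac{1}{3} \cdot 4 = \frac{4}{3}$)
$M{\left(b{\left(-5,-5 \right)},\left(3 \left(-2 + 5\right) + 1\right) \left(-5\right) \right)} \left(-142 + L{\left(23,-3 \right)}\right) = \frac{4 \left(-142 + \left(10 + 23\right)\right)}{3} = \frac{4 \left(-142 + 33\right)}{3} = \frac{4}{3} \left(-109\right) = - \frac{436}{3}$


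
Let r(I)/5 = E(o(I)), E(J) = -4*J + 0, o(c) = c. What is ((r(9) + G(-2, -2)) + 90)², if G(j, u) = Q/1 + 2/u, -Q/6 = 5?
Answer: 14641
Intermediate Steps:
Q = -30 (Q = -6*5 = -30)
E(J) = -4*J
G(j, u) = -30 + 2/u (G(j, u) = -30/1 + 2/u = -30*1 + 2/u = -30 + 2/u)
r(I) = -20*I (r(I) = 5*(-4*I) = -20*I)
((r(9) + G(-2, -2)) + 90)² = ((-20*9 + (-30 + 2/(-2))) + 90)² = ((-180 + (-30 + 2*(-½))) + 90)² = ((-180 + (-30 - 1)) + 90)² = ((-180 - 31) + 90)² = (-211 + 90)² = (-121)² = 14641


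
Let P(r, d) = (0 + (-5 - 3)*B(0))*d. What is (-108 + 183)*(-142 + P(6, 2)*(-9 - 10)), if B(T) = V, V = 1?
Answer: 12150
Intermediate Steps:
B(T) = 1
P(r, d) = -8*d (P(r, d) = (0 + (-5 - 3)*1)*d = (0 - 8*1)*d = (0 - 8)*d = -8*d)
(-108 + 183)*(-142 + P(6, 2)*(-9 - 10)) = (-108 + 183)*(-142 + (-8*2)*(-9 - 10)) = 75*(-142 - 16*(-19)) = 75*(-142 + 304) = 75*162 = 12150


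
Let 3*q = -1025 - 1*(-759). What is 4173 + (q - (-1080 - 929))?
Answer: 18280/3 ≈ 6093.3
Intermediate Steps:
q = -266/3 (q = (-1025 - 1*(-759))/3 = (-1025 + 759)/3 = (⅓)*(-266) = -266/3 ≈ -88.667)
4173 + (q - (-1080 - 929)) = 4173 + (-266/3 - (-1080 - 929)) = 4173 + (-266/3 - 1*(-2009)) = 4173 + (-266/3 + 2009) = 4173 + 5761/3 = 18280/3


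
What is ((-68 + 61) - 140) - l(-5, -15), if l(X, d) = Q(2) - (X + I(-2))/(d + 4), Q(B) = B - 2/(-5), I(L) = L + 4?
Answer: -8202/55 ≈ -149.13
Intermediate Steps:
I(L) = 4 + L
Q(B) = ⅖ + B (Q(B) = B - 2*(-⅕) = B + ⅖ = ⅖ + B)
l(X, d) = 12/5 - (2 + X)/(4 + d) (l(X, d) = (⅖ + 2) - (X + (4 - 2))/(d + 4) = 12/5 - (X + 2)/(4 + d) = 12/5 - (2 + X)/(4 + d))
((-68 + 61) - 140) - l(-5, -15) = ((-68 + 61) - 140) - (38 - 5*(-5) + 12*(-15))/(5*(4 - 15)) = (-7 - 140) - (38 + 25 - 180)/(5*(-11)) = -147 - (-1)*(-117)/(5*11) = -147 - 1*117/55 = -147 - 117/55 = -8202/55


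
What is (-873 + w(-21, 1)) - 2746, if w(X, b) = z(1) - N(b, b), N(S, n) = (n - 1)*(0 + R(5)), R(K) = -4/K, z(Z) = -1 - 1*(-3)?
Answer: -3617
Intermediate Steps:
z(Z) = 2 (z(Z) = -1 + 3 = 2)
N(S, n) = ⅘ - 4*n/5 (N(S, n) = (n - 1)*(0 - 4/5) = (-1 + n)*(0 - 4*⅕) = (-1 + n)*(0 - ⅘) = (-1 + n)*(-⅘) = ⅘ - 4*n/5)
w(X, b) = 6/5 + 4*b/5 (w(X, b) = 2 - (⅘ - 4*b/5) = 2 + (-⅘ + 4*b/5) = 6/5 + 4*b/5)
(-873 + w(-21, 1)) - 2746 = (-873 + (6/5 + (⅘)*1)) - 2746 = (-873 + (6/5 + ⅘)) - 2746 = (-873 + 2) - 2746 = -871 - 2746 = -3617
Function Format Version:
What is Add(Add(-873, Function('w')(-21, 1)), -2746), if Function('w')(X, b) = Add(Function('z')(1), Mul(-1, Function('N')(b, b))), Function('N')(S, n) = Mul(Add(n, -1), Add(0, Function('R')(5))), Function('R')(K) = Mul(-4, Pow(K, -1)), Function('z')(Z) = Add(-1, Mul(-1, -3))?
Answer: -3617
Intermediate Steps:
Function('z')(Z) = 2 (Function('z')(Z) = Add(-1, 3) = 2)
Function('N')(S, n) = Add(Rational(4, 5), Mul(Rational(-4, 5), n)) (Function('N')(S, n) = Mul(Add(n, -1), Add(0, Mul(-4, Pow(5, -1)))) = Mul(Add(-1, n), Add(0, Mul(-4, Rational(1, 5)))) = Mul(Add(-1, n), Add(0, Rational(-4, 5))) = Mul(Add(-1, n), Rational(-4, 5)) = Add(Rational(4, 5), Mul(Rational(-4, 5), n)))
Function('w')(X, b) = Add(Rational(6, 5), Mul(Rational(4, 5), b)) (Function('w')(X, b) = Add(2, Mul(-1, Add(Rational(4, 5), Mul(Rational(-4, 5), b)))) = Add(2, Add(Rational(-4, 5), Mul(Rational(4, 5), b))) = Add(Rational(6, 5), Mul(Rational(4, 5), b)))
Add(Add(-873, Function('w')(-21, 1)), -2746) = Add(Add(-873, Add(Rational(6, 5), Mul(Rational(4, 5), 1))), -2746) = Add(Add(-873, Add(Rational(6, 5), Rational(4, 5))), -2746) = Add(Add(-873, 2), -2746) = Add(-871, -2746) = -3617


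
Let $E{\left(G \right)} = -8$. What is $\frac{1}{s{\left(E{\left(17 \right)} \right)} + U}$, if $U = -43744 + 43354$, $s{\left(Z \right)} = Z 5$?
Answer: $- \frac{1}{430} \approx -0.0023256$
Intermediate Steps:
$s{\left(Z \right)} = 5 Z$
$U = -390$
$\frac{1}{s{\left(E{\left(17 \right)} \right)} + U} = \frac{1}{5 \left(-8\right) - 390} = \frac{1}{-40 - 390} = \frac{1}{-430} = - \frac{1}{430}$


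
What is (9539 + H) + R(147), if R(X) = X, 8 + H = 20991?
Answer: 30669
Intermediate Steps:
H = 20983 (H = -8 + 20991 = 20983)
(9539 + H) + R(147) = (9539 + 20983) + 147 = 30522 + 147 = 30669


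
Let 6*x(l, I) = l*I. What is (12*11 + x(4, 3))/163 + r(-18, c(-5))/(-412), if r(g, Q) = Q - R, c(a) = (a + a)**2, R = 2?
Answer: 19617/33578 ≈ 0.58422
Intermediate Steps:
x(l, I) = I*l/6 (x(l, I) = (l*I)/6 = (I*l)/6 = I*l/6)
c(a) = 4*a**2 (c(a) = (2*a)**2 = 4*a**2)
r(g, Q) = -2 + Q (r(g, Q) = Q - 1*2 = Q - 2 = -2 + Q)
(12*11 + x(4, 3))/163 + r(-18, c(-5))/(-412) = (12*11 + (1/6)*3*4)/163 + (-2 + 4*(-5)**2)/(-412) = (132 + 2)*(1/163) + (-2 + 4*25)*(-1/412) = 134*(1/163) + (-2 + 100)*(-1/412) = 134/163 + 98*(-1/412) = 134/163 - 49/206 = 19617/33578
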